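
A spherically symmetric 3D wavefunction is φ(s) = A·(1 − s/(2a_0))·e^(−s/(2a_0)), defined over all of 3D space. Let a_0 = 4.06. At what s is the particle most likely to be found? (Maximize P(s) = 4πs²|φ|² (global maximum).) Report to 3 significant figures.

s ≈ 21.3

Differentiate P(s) = 4πs²|φ|² with respect to s and set to zero.
This gives s = a_0·(√(5) + 3).
With a_0 = 4.06, the most probable radial distance is 21.26.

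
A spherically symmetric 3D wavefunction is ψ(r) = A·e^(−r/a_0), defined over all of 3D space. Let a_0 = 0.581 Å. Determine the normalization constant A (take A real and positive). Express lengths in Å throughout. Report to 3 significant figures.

Require ∫ |ψ|² 4πr² dr = 1 over the whole domain.
The angular integral contributes 4π, leaving ∫₀^∞ r²|ψ|² dr.
With ∫₀^∞ r^2 e^(−αr) dr = 2!/α^3, the integral (without the A² prefactor) comes out to π·a_0^3.
So A² = (π·a_0^3)^(−1).
With a_0 = 0.581: A² = 1.623 and A = 1.274.

A ≈ 1.27 Å^(-3/2)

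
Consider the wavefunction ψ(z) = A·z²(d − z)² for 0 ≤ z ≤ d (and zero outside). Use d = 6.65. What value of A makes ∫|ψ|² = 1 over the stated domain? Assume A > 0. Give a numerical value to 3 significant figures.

The normalization condition is ∫|ψ|² dz = 1 from 0 to d.
Expanding the polynomial and integrating term by term, ∫|ψ|² dz = A²·(d^9/630).
So A² = (d^9/630)^(−1).
With d = 6.65: A² = 0.00002477 and A = 0.004977.

A ≈ 0.00498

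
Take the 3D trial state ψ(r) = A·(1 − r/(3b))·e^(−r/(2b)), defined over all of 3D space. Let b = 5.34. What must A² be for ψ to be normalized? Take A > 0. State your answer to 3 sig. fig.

A^2 ≈ 0.000784

Normalization requires ∫|ψ|² 4πr² dr = 1, integrated from 0 to ∞.
(Spherical symmetry: dV = 4πr² dr.)
Recall ∫₀^∞ r^m e^(−r/β) dr = m!·β^(m+1), carrying out the integral gives A² · 8·π·b^3/3.
Hence A² = 1/[8·π·b^3/3].
Plugging in b = 5.34 yields A = 0.02800.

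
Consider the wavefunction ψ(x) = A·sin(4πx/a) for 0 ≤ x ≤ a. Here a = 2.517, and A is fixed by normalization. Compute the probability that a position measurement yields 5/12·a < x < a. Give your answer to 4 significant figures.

P = ∫_{5/12·a}^{a} |ψ(x)|² dx.
The normalization integral ∫|ψ|²dx over the whole domain equals a/2·A², and A² cancels in the ratio.
Let u = x/a; then A² and the length scale cancel, so P = ∫_{5/12}^{1} sin(4·π·u)^2 du ÷ ∫_{0}^{1} sin(4·π·u)^2 du.
An antiderivative of sin(4·π·u)^2 is u/2 - sin(4·π·u)·cos(4·π·u)/(8·π); evaluating from 5/12 to 1 gives -√(3)/(32·π) + 7/24, while the full integral is 1/2.
The result is P = -√(3)/(16·π) + 7/12.

P ≈ 0.5489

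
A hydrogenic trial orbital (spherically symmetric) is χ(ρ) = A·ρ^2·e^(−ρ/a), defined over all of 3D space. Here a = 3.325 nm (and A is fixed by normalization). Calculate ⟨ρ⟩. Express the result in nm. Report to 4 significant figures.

⟨ρ⟩ ≈ 11.64 nm

By definition ⟨ρ⟩ = ∫ ρ |χ(ρ)|² 4πρ² dρ.
Using ∫₀^∞ ρⁿ e^(−αρ) dρ = n!/αⁿ⁺¹, since the A² factors cancel between numerator and denominator, ⟨ρ⟩ = 7·a/2.
Putting a = 3.325 gives 11.638.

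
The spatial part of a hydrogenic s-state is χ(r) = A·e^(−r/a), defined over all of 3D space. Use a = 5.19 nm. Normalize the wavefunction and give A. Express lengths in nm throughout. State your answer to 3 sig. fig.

A ≈ 0.0477 nm^(-3/2)

The normalization condition is ∫|χ|² 4πr² dr = 1 from 0 to ∞.
(Spherical symmetry: dV = 4πr² dr.)
Using ∫₀^∞ rⁿ e^(−αr) dr = n!/αⁿ⁺¹, ∫|χ|² 4πr² dr = A²·(π·a^3).
Setting this equal to 1 gives A² = 1/(π·a^3).
Substituting a = 5.19 gives A² = 0.002277, so A = 0.04772.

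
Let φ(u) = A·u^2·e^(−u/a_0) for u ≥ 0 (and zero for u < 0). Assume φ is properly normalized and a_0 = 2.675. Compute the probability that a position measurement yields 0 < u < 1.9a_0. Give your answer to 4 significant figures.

P ≈ 0.3322

The probability is P = ∫ |φ|² du over [0, 1.9a_0].
With A² fixed by ∫|φ|² = 1, i.e. A² = (3·a_0^5/4)^(−1), substitute and integrate.
In terms of t = u/a_0 (A² and the length scale cancel between numerator and denominator), P = [∫_{0}^{1.9} t^4·e^(-2·t) dt] / [∫_{0}^{∞} t^4·e^(-2·t) dt].
An antiderivative of t^4·e^(-2·t) is -(t^4/2 + t^3 + 3·t^2/2 + 3·t/2 + 3/4)·e^(-2·t); evaluating from 0 to 1.9 gives ≈ 0.249117, while the full integral is 3/4.
Evaluating gives P = 0.33216.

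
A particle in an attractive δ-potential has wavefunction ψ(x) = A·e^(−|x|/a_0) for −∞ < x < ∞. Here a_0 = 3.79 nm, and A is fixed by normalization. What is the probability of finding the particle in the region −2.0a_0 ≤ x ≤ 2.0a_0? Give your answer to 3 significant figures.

P ≈ 0.982

The probability is P = ∫ |ψ|² dx over [−2.0a_0, 2.0a_0].
The normalization integral ∫|ψ|²dx over the whole domain equals a_0·A², and A² cancels in the ratio.
Both integrals are even about x = 0, so only the x ≥ 0 halves are needed (the factors of 2 cancel). In terms of u = x/a_0 (A² and the length scale cancel between numerator and denominator), P = [∫_{0}^{2.0} e^(-2·u) du] / [∫_{0}^{∞} e^(-2·u) du].
Using ∫ e^(-2·u) du = -e^(-2·u)/2, the numerator is 1/2 - e^(-4)/2 and the denominator is 1/2.
The result is P = 0.9817.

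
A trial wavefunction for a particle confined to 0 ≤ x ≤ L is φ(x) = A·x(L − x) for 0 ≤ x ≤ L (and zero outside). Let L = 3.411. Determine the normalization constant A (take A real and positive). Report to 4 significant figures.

A ≈ 0.2549

We need A² ∫|f|² dx = 1, taking the integral from 0 to L.
Expanding the polynomial and integrating term by term, carrying out the integral gives A² · L^5/30.
Setting this equal to 1 gives A² = 1/(L^5/30).
With L = 3.411: A² = 0.064970 and A = 0.25489.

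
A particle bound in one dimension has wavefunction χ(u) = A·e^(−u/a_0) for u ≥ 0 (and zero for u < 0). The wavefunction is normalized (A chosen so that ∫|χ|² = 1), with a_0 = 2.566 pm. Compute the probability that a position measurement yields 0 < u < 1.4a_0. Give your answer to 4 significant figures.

The probability is P = ∫ |χ|² du over [0, 1.4a_0].
The normalization integral ∫|χ|²du over the whole domain equals a_0/2·A², and A² cancels in the ratio.
Let t = u/a_0; then A² and the length scale cancel, so P = ∫_{0}^{1.4} e^(-2·t) dt ÷ ∫_{0}^{∞} e^(-2·t) dt.
An antiderivative of e^(-2·t) is -e^(-2·t)/2; evaluating from 0 to 1.4 gives 1/2 - e^(-14/5)/2, while the full integral is 1/2.
This works out to P = 0.93919.

P ≈ 0.9392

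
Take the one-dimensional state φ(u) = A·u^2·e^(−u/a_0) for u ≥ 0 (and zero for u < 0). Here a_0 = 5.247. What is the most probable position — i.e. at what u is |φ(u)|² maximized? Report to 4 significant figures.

u ≈ 10.49

Set d/du [|φ(u)|²] = 0 and solve for u > 0.
Solving yields u = 2·a_0.
With a_0 = 5.247, the most probable position is 10.494.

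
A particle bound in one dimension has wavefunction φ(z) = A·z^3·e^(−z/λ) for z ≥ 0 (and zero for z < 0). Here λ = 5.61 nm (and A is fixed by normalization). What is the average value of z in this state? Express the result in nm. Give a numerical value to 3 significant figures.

⟨z⟩ ≈ 19.6 nm

By definition ⟨z⟩ = ∫ z |φ(z)|² dz.
Recall ∫₀^∞ z^m e^(−z/β) dz = m!·β^(m+1), the ratio of the moment integral to the normalization integral gives ⟨z⟩ = 7·λ/2.
Putting λ = 5.61 gives 19.64.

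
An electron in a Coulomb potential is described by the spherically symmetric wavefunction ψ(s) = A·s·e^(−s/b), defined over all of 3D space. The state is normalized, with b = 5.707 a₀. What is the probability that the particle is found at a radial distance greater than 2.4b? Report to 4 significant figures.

P ≈ 0.4763

With dV = 4πs²ds, the probability is ∫|ψ|² dV over s > 2.4b.
The full normalization integral is A²·[3·π·b^5] = 1, fixing A².
In terms of u = s/b (A², 4π and the length scale all cancel between numerator and denominator), P = [∫_{2.4}^{∞} u^4·e^(-2·u) du] / [∫_{0}^{∞} u^4·e^(-2·u) du].
Using ∫ u^4·e^(-2·u) du = -(u^4/2 + u^3 + 3·u^2/2 + 3·u/2 + 3/4)·e^(-2·u), the numerator is ≈ 0.357194 and the denominator is 3/4.
This evaluates to P = 0.47626.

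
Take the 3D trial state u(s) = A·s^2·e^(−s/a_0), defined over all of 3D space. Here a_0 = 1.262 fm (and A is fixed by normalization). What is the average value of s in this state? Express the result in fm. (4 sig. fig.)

The expectation value is the |u|²-weighted average of s: ∫ s|u|² 4πs² ds.
Evaluating both integrals, ⟨s⟩ = 7·a_0/2.
Putting a_0 = 1.262 gives 4.4170.

⟨s⟩ ≈ 4.417 fm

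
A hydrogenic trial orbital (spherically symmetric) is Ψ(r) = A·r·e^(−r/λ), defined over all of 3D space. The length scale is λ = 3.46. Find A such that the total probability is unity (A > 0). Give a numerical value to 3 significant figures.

A ≈ 0.0146

We need A² ∫|f|² 4πr² dr = 1, taking the integral from 0 to ∞.
(Spherical symmetry: dV = 4πr² dr.)
Using ∫₀^∞ rⁿ e^(−αr) dr = n!/αⁿ⁺¹, with Ψ = A·r·e^(−r/λ), the integral evaluates to A²·[3·π·λ^5].
With λ = 3.46: A² = 0.0002140 and A = 0.01463.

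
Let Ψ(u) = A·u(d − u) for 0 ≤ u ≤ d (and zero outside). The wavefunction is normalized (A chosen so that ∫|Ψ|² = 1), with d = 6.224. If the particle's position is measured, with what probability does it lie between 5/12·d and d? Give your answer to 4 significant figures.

P ≈ 0.6534

The probability is P = ∫ |Ψ|² du over [5/12·d, d].
With A² fixed by ∫|Ψ|² = 1, i.e. A² = (d^5/30)^(−1), substitute and integrate.
Let t = u/d; then A² and the length scale cancel, so P = ∫_{5/12}^{1} t^2·(1 - t)^2 dt ÷ ∫_{0}^{1} t^2·(1 - t)^2 dt.
Using ∫ t^2·(1 - t)^2 dt = t^3·(6·t^2 - 15·t + 10)/30, the numerator is ≈ 0.0217794 and the denominator is 1/30.
The result is P = 0.65338.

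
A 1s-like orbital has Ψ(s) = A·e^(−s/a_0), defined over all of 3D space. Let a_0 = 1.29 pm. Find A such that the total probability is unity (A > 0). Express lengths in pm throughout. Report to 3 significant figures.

The normalization condition is ∫|Ψ|² 4πs² ds = 1 from 0 to ∞.
In 3D with spherical symmetry the volume element is 4πs² ds.
Recall ∫₀^∞ s^m e^(−s/β) ds = m!·β^(m+1), ∫|Ψ|² 4πs² ds = A²·(π·a_0^3).
Setting this equal to 1 gives A² = 1/(π·a_0^3).
Substituting a_0 = 1.29 gives A² = 0.1483, so A = 0.3851.

A ≈ 0.385 pm^(-3/2)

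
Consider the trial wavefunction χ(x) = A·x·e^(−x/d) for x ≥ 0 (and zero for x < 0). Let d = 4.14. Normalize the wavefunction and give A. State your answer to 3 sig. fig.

A ≈ 0.237

The normalization condition is ∫|χ|² dx = 1 from 0 to ∞.
Using ∫₀^∞ xⁿ e^(−αx) dx = n!/αⁿ⁺¹, ∫|χ|² dx = A²·(d^3/4).
With d = 4.14: A² = 0.05637 and A = 0.2374.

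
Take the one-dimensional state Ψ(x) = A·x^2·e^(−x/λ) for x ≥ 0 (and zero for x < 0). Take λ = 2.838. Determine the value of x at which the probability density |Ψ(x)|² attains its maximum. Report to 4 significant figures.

x ≈ 5.676

The maximum of |Ψ(x)|² occurs where its derivative vanishes.
Solving yields x = 2·λ.
With λ = 2.838, the most probable position is 5.6760.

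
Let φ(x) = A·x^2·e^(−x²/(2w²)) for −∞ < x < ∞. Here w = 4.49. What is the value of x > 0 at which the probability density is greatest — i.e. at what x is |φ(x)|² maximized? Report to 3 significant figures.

Differentiate |φ(x)|² with respect to x and set to zero.
Solving yields x = √(2)·w.
With w = 4.49, the value of x > 0 at which the probability density is greatest is 6.350.

x ≈ 6.35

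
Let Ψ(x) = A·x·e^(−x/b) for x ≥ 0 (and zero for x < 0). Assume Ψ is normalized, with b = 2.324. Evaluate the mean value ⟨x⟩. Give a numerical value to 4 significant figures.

The expectation value is the |Ψ|²-weighted average of x: ∫ x|Ψ|² dx.
Since the A² factors cancel between numerator and denominator, ⟨x⟩ = 3·b/2.
Putting b = 2.324 gives 3.4860.

⟨x⟩ ≈ 3.486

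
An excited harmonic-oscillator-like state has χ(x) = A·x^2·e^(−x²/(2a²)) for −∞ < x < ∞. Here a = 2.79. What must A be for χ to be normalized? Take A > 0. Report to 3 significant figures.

A ≈ 0.0667

The normalization condition is ∫|χ|² dx = 1 from −∞ to ∞.
With ∫_{−∞}^{∞} x^(2m) e^(−αx²) dx = (2m−1)!!·√π / (2^m α^(m+1/2)), with χ = A·x^2·e^(−x²/(2a²)), the integral evaluates to A²·[3·√(π)·a^5/4].
Setting this equal to 1 gives A² = 1/(3·√(π)·a^5/4).
With a = 2.79: A² = 0.004450 and A = 0.06671.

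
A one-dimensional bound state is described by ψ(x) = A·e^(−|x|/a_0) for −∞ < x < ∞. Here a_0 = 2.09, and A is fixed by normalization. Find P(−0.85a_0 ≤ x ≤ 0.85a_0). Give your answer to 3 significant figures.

P = ∫_{−0.85a_0}^{0.85a_0} |ψ(x)|² dx.
The normalization integral ∫|ψ|²dx over the whole domain equals a_0·A², and A² cancels in the ratio.
Both integrals are even about x = 0, so only the x ≥ 0 halves are needed (the factors of 2 cancel). Let u = x/a_0; then A² and the length scale cancel, so P = ∫_{0}^{0.85} e^(-2·u) du ÷ ∫_{0}^{∞} e^(-2·u) du.
An antiderivative of e^(-2·u) is -e^(-2·u)/2; evaluating from 0 to 0.85 gives 1/2 - e^(-17/10)/2, while the full integral is 1/2.
Evaluating gives P = 0.8173.

P ≈ 0.817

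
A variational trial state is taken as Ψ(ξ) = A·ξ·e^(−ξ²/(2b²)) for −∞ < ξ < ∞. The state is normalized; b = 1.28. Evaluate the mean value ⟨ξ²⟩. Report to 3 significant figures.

⟨ξ^2⟩ ≈ 2.46

⟨ξ²⟩ = ∫ ξ^2 |Ψ|² dξ over the full domain.
With ∫_{−∞}^{∞} ξ^(2m) e^(−αξ²) dξ = (2m−1)!!·√π / (2^m α^(m+1/2)), the ratio of the moment integral to the normalization integral gives ⟨ξ²⟩ = 3·b^2/2.
With b = 1.28, ⟨ξ^2⟩ = 2.458.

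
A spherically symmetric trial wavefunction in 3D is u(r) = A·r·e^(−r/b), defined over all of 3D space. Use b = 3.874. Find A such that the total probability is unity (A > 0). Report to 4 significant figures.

A ≈ 0.01103

Normalization requires ∫|u|² 4πr² dr = 1, integrated from 0 to ∞.
(Spherical symmetry: dV = 4πr² dr.)
Recall ∫₀^∞ r^m e^(−r/β) dr = m!·β^(m+1), ∫|u|² 4πr² dr = A²·(3·π·b^5).
So A² = (3·π·b^5)^(−1).
Substituting b = 3.874 gives A² = 0.00012160, so A = 0.011027.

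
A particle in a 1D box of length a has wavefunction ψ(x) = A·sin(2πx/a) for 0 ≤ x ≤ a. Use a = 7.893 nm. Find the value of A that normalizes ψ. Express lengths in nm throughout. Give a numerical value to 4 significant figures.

We need A² ∫|f|² dx = 1, taking the integral from 0 to a.
With ψ = A·sin(2πx/a), the integral evaluates to A²·[a/2].
Setting this equal to 1 gives A² = 1/(a/2).
With a = 7.893: A² = 0.25339 and A = 0.50338.

A ≈ 0.5034 nm^(-1/2)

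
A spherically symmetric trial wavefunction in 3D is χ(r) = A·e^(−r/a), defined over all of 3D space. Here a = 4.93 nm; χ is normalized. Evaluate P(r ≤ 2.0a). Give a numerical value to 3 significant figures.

P ≈ 0.762

P = ∫ |χ|² 4πr² dr over r ≤ 2.0a.
The full normalization integral is A²·[π·a^3] = 1, fixing A².
In terms of u = r/a (A², 4π and the length scale all cancel between numerator and denominator), P = [∫_{0}^{2.0} u^2·e^(-2·u) du] / [∫_{0}^{∞} u^2·e^(-2·u) du].
With ∫ u^2·e^(-2·u) du = -(2·u^2 + 2·u + 1)·e^(-2·u)/4 + C, the region integral is 1/4 - 13·e^(-4)/4 and the full one is 1/4.
Taking the ratio yields P = 0.7619.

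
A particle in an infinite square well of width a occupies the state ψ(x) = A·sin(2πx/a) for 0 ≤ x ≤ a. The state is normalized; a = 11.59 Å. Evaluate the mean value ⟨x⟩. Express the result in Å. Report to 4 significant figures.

By definition ⟨x⟩ = ∫ x |ψ(x)|² dx.
The ratio of the moment integral to the normalization integral gives ⟨x⟩ = a/2.
Putting a = 11.59 gives 5.7950.

⟨x⟩ ≈ 5.795 Å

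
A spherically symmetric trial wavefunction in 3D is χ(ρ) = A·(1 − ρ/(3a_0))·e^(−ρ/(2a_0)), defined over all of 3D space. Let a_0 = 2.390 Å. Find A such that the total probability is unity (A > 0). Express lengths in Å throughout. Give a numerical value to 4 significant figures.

We need A² ∫|f|² 4πρ² dρ = 1, taking the integral from 0 to ∞.
The angular integral contributes 4π, leaving ∫₀^∞ ρ²|χ|² dρ.
Recall ∫₀^∞ ρ^m e^(−ρ/β) dρ = m!·β^(m+1), ∫|χ|² 4πρ² dρ = A²·(8·π·a_0^3/3).
Hence A² = 1/[8·π·a_0^3/3].
Substituting a_0 = 2.390 gives A² = 0.0087435, so A = 0.093507.

A ≈ 0.09351 Å^(-3/2)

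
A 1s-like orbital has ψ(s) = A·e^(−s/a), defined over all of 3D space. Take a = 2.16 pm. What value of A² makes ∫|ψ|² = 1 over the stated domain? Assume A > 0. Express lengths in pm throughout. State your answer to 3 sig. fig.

The normalization condition is ∫|ψ|² 4πs² ds = 1 from 0 to ∞.
In 3D with spherical symmetry the volume element is 4πs² ds.
With ψ = A·e^(−s/a), the integral evaluates to A²·[π·a^3].
So A² = (π·a^3)^(−1).
Substituting a = 2.16 gives A² = 0.03159, so A = 0.1777.

A^2 ≈ 0.0316 pm^(-3)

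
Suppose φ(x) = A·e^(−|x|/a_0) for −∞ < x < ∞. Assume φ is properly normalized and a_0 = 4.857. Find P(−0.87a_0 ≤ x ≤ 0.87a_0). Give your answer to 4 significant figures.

|φ|² is the probability density, so P = ∫_{−0.87a_0}^{0.87a_0} |φ|² dx.
The normalization integral ∫|φ|²dx over the whole domain equals a_0·A², and A² cancels in the ratio.
Both integrals are even about x = 0, so only the x ≥ 0 halves are needed (the factors of 2 cancel). In terms of u = x/a_0 (A² and the length scale cancel between numerator and denominator), P = [∫_{0}^{0.87} e^(-2·u) du] / [∫_{0}^{∞} e^(-2·u) du].
An antiderivative of e^(-2·u) is -e^(-2·u)/2; evaluating from 0 to 0.87 gives 1/2 - e^(-87/50)/2, while the full integral is 1/2.
Taking the ratio, P = 0.82448.

P ≈ 0.8245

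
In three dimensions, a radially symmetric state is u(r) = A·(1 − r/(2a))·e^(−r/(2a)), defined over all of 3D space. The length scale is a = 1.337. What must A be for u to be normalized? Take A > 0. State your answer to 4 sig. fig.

A ≈ 0.1290

The normalization condition is ∫|u|² 4πr² dr = 1 from 0 to ∞.
With u = A·(1 − r/(2a))·e^(−r/(2a)), the integral evaluates to A²·[8·π·a^3].
Setting this equal to 1 gives A² = 1/(8·π·a^3).
Substituting a = 1.337 gives A² = 0.016648, so A = 0.12903.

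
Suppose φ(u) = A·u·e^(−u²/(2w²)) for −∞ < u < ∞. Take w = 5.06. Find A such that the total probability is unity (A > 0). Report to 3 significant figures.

We need A² ∫|f|² du = 1, taking the integral from −∞ to ∞.
With φ = A·u·e^(−u²/(2w²)), the integral evaluates to A²·[√(π)·w^3/2].
So A² = (√(π)·w^3/2)^(−1).
Plugging in w = 5.06 yields A = 0.09333.

A ≈ 0.0933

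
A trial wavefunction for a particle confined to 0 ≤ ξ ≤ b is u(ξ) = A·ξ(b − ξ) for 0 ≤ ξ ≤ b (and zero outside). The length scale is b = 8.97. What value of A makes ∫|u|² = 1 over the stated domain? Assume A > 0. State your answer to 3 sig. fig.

A ≈ 0.0227

Require ∫ |u|² dξ = 1 over the whole domain.
Expanding the polynomial and integrating term by term, the integral (without the A² prefactor) comes out to b^5/30.
With b = 8.97: A² = 0.0005166 and A = 0.02273.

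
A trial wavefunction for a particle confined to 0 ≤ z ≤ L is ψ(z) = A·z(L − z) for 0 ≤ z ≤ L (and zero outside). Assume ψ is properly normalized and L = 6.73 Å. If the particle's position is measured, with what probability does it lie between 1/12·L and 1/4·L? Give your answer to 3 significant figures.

P ≈ 0.0984

P = ∫_{1/12·L}^{1/4·L} |ψ(z)|² dz.
Since A² = 1/(L^5/30), this is the region integral divided by the full normalization integral.
In terms of u = z/L (A² and the length scale cancel between numerator and denominator), P = [∫_{1/12}^{1/4} u^2·(1 - u)^2 du] / [∫_{0}^{1} u^2·(1 - u)^2 du].
With ∫ u^2·(1 - u)^2 du = u^3·(6·u^2 - 15·u + 10)/30 + C, the region integral is ≈ 0.0032809 and the full one is 1/30.
Taking the ratio, P = 0.09843.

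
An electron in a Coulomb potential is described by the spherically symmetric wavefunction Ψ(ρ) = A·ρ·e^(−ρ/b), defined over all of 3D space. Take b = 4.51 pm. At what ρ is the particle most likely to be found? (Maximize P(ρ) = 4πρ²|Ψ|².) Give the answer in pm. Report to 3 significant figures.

Set d/dρ [P(ρ) = 4πρ²|Ψ|²] = 0 and solve for ρ > 0.
Solving yields ρ = 2·b.
With b = 4.51, the most probable radial distance is 9.020 pm.

ρ ≈ 9.02 pm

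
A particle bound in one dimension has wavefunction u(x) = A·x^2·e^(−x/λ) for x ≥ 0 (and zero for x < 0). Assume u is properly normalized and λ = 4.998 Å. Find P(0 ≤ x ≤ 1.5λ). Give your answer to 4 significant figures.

|u|² is the probability density, so P = ∫_{0}^{1.5λ} |u|² dx.
Since A² = 1/(3·λ^5/4), this is the region integral divided by the full normalization integral.
Let t = x/λ; then A² and the length scale cancel, so P = ∫_{0}^{1.5} t^4·e^(-2·t) dt ÷ ∫_{0}^{∞} t^4·e^(-2·t) dt.
Using ∫ t^4·e^(-2·t) dt = -(t^4/2 + t^3 + 3·t^2/2 + 3·t/2 + 3/4)·e^(-2·t), the numerator is 3/4 - 393·e^(-3)/32 and the denominator is 3/4.
This works out to P = 0.18474.

P ≈ 0.1847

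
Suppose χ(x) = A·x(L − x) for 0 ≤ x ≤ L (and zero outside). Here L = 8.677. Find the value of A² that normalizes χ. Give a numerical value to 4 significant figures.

A^2 ≈ 0.0006099

Require ∫ |χ|² dx = 1 over the whole domain.
The integral (without the A² prefactor) comes out to L^5/30.
Plugging in L = 8.677 yields A = 0.024697.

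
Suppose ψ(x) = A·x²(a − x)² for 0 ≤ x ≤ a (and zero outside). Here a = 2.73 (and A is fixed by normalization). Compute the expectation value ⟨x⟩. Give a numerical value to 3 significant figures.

⟨x⟩ ≈ 1.37

By definition ⟨x⟩ = ∫ x |ψ(x)|² dx.
Expanding the polynomial and integrating term by term, the ratio of the moment integral to the normalization integral gives ⟨x⟩ = a/2.
Putting a = 2.73 gives 1.365.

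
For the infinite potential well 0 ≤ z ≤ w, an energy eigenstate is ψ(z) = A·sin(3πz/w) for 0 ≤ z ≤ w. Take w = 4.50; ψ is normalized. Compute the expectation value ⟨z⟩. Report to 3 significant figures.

⟨z⟩ = ∫ z |ψ|² dz over the full domain.
With ∫₀^w sin²(nπz/w) dz = w/2, evaluating both integrals, ⟨z⟩ = w/2.
With w = 4.50, ⟨z⟩ = 2.250.

⟨z⟩ ≈ 2.25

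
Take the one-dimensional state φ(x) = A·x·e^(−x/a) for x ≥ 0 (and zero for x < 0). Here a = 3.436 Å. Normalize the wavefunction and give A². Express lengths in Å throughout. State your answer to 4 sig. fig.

A^2 ≈ 0.09861 Å^(-3)

Normalization requires ∫|φ|² dx = 1, integrated from 0 to ∞.
The integral (without the A² prefactor) comes out to a^3/4.
Setting this equal to 1 gives A² = 1/(a^3/4).
Substituting a = 3.436 gives A² = 0.098605, so A = 0.31401.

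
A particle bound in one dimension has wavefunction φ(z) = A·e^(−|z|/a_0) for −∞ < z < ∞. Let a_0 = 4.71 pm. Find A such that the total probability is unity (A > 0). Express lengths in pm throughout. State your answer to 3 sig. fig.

Require ∫ |φ|² dz = 1 over the whole domain.
With ∫₀^∞ z^0 e^(−αz) dz = 0!/α^1, with φ = A·e^(−|z|/a_0), the integral evaluates to A²·[a_0].
Hence A² = 1/[a_0].
Plugging in a_0 = 4.71 yields A = 0.4608.

A ≈ 0.461 pm^(-1/2)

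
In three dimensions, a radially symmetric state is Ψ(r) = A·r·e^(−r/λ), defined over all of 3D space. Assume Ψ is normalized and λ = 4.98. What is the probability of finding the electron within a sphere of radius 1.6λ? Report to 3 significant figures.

P = ∫ |Ψ|² 4πr² dr over r ≤ 1.6λ.
A² is fixed by ∫₀^∞ 4πr²|Ψ|² dr = 1, i.e. A² = (3·π·λ^5)^(−1).
Let u = r/λ; then A², 4π and the length scale all cancel, so P = ∫_{0}^{1.6} u^4·e^(-2·u) du ÷ ∫_{0}^{∞} u^4·e^(-2·u) du.
An antiderivative of u^4·e^(-2·u) is -(u^4/2 + u^3 + 3·u^2/2 + 3·u/2 + 3/4)·e^(-2·u); evaluating from 0 to 1.6 gives ≈ 0.16454, while the full integral is 3/4.
This evaluates to P = 0.2194.

P ≈ 0.219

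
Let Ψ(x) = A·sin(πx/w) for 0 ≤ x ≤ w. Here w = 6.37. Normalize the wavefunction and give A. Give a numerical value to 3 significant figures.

We need A² ∫|f|² dx = 1, taking the integral from 0 to w.
The integral (without the A² prefactor) comes out to w/2.
Substituting w = 6.37 gives A² = 0.3140, so A = 0.5603.

A ≈ 0.560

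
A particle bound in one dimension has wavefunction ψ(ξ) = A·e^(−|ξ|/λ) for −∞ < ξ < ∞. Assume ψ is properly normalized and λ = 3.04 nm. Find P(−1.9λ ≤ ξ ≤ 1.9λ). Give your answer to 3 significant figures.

The probability is P = ∫ |ψ|² dξ over [−1.9λ, 1.9λ].
With A² fixed by ∫|ψ|² = 1, i.e. A² = (λ)^(−1), substitute and integrate.
Both integrals are even about ξ = 0, so only the ξ ≥ 0 halves are needed (the factors of 2 cancel). In terms of u = ξ/λ (A² and the length scale cancel between numerator and denominator), P = [∫_{0}^{1.9} e^(-2·u) du] / [∫_{0}^{∞} e^(-2·u) du].
Using ∫ e^(-2·u) du = -e^(-2·u)/2, the numerator is 1/2 - e^(-19/5)/2 and the denominator is 1/2.
Taking the ratio, P = 0.9776.

P ≈ 0.978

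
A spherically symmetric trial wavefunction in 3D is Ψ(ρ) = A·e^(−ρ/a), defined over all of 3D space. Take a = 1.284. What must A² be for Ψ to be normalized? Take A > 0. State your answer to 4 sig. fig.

A^2 ≈ 0.1504

We need A² ∫|f|² 4πρ² dρ = 1, taking the integral from 0 to ∞.
The angular integral contributes 4π, leaving ∫₀^∞ ρ²|Ψ|² dρ.
Using ∫₀^∞ ρⁿ e^(−αρ) dρ = n!/αⁿ⁺¹, ∫|Ψ|² 4πρ² dρ = A²·(π·a^3).
Setting this equal to 1 gives A² = 1/(π·a^3).
Plugging in a = 1.284 yields A = 0.38777.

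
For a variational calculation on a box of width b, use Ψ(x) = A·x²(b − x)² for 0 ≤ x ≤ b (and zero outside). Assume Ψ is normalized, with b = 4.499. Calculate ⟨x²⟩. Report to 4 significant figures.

⟨x^2⟩ ≈ 5.520

⟨x²⟩ = ∫ x^2 |Ψ|² dx over the full domain.
Expanding the polynomial and integrating term by term, since the A² factors cancel between numerator and denominator, ⟨x²⟩ = 3·b^2/11.
With b = 4.499, ⟨x^2⟩ = 5.5203.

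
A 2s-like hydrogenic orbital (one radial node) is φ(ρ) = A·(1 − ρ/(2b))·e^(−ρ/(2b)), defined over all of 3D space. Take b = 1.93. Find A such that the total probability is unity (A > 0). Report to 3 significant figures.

A ≈ 0.0744

Require ∫ |φ|² 4πρ² dρ = 1 over the whole domain.
The angular integral contributes 4π, leaving ∫₀^∞ ρ²|φ|² dρ.
Recall ∫₀^∞ ρ^m e^(−ρ/β) dρ = m!·β^(m+1), carrying out the integral gives A² · 8·π·b^3.
Substituting b = 1.93 gives A² = 0.005535, so A = 0.07440.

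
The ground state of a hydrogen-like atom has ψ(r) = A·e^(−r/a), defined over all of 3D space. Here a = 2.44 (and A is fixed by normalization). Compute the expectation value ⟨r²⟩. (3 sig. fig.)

⟨r²⟩ = ∫ r^2 |ψ|² 4πr² dr over the full domain.
Evaluating both integrals, ⟨r²⟩ = 3·a^2.
With a = 2.44, ⟨r^2⟩ = 17.86.

⟨r^2⟩ ≈ 17.9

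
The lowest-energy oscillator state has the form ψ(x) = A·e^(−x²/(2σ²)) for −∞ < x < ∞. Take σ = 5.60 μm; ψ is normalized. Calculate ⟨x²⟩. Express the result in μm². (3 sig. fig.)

⟨x^2⟩ ≈ 15.7 μm^2

⟨x²⟩ = ∫ x^2 |ψ|² dx over the full domain.
Since the A² factors cancel between numerator and denominator, ⟨x²⟩ = σ^2/2.
Putting σ = 5.60 gives 15.68.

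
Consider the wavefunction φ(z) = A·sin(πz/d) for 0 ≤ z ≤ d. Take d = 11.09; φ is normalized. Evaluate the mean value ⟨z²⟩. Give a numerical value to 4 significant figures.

⟨z^2⟩ ≈ 34.77

The expectation value is the |φ|²-weighted average of z^2: ∫ z^2|φ|² dz.
Using sin²θ = (1 − cos 2θ)/2, evaluating both integrals, ⟨z²⟩ = -d^2/(2·π^2) + d^2/3.
Putting d = 11.09 gives 34.765.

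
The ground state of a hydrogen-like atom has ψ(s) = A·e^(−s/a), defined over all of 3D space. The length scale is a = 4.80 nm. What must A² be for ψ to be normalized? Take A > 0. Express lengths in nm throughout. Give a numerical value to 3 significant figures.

The normalization condition is ∫|ψ|² 4πs² ds = 1 from 0 to ∞.
The angular integral contributes 4π, leaving ∫₀^∞ s²|ψ|² ds.
∫|ψ|² 4πs² ds = A²·(π·a^3).
Setting this equal to 1 gives A² = 1/(π·a^3).
With a = 4.80: A² = 0.002878 and A = 0.05365.

A^2 ≈ 0.00288 nm^(-3)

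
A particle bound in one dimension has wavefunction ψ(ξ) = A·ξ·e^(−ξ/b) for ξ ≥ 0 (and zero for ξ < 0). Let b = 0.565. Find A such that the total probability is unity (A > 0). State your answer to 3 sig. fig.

We need A² ∫|f|² dξ = 1, taking the integral from 0 to ∞.
Recall ∫₀^∞ ξ^m e^(−ξ/β) dξ = m!·β^(m+1), carrying out the integral gives A² · b^3/4.
Setting this equal to 1 gives A² = 1/(b^3/4).
Substituting b = 0.565 gives A² = 22.18, so A = 4.709.

A ≈ 4.71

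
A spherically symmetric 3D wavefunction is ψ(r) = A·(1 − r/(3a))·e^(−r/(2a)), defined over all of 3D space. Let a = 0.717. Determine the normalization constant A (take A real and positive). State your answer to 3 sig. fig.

A ≈ 0.569

The normalization condition is ∫|ψ|² 4πr² dr = 1 from 0 to ∞.
The angular integral contributes 4π, leaving ∫₀^∞ r²|ψ|² dr.
Recall ∫₀^∞ r^m e^(−r/β) dr = m!·β^(m+1), ∫|ψ|² 4πr² dr = A²·(8·π·a^3/3).
So A² = (8·π·a^3/3)^(−1).
With a = 0.717: A² = 0.3238 and A = 0.5691.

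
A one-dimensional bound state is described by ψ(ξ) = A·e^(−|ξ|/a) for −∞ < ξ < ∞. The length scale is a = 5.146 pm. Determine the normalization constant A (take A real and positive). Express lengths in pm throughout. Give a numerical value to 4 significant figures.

A ≈ 0.4408 pm^(-1/2)

The normalization condition is ∫|ψ|² dξ = 1 from −∞ to ∞.
With ∫₀^∞ ξ^0 e^(−αξ) dξ = 0!/α^1, ∫|ψ|² dξ = A²·(a).
Hence A² = 1/[a].
Substituting a = 5.146 gives A² = 0.19433, so A = 0.44082.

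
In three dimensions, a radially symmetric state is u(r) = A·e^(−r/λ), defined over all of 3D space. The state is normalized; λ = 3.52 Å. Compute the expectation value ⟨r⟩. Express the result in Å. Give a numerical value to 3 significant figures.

⟨r⟩ ≈ 5.28 Å

⟨r⟩ = ∫ r |u|² 4πr² dr over the full domain.
With ∫₀^∞ r^3 e^(−αr) dr = 3!/α^4, the ratio of the moment integral to the normalization integral gives ⟨r⟩ = 3·λ/2.
With λ = 3.52, ⟨r⟩ = 5.280.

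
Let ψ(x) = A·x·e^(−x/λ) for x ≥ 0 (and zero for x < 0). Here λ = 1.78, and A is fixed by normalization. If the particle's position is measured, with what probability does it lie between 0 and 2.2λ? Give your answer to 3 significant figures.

P = ∫_{0}^{2.2λ} |ψ(x)|² dx.
The normalization integral ∫|ψ|²dx over the whole domain equals λ^3/4·A², and A² cancels in the ratio.
Substituting u = x/λ, A² and the length scale cancel in the ratio: P = ∫_{0}^{2.2} u^2·e^(-2·u) du / ∫_{0}^{∞} u^2·e^(-2·u) du.
An antiderivative of u^2·e^(-2·u) is -(2·u^2 + 2·u + 1)·e^(-2·u)/4; evaluating from 0 to 2.2 gives 1/4 - 377·e^(-22/5)/100, while the full integral is 1/4.
Taking the ratio, P = 0.8149.

P ≈ 0.815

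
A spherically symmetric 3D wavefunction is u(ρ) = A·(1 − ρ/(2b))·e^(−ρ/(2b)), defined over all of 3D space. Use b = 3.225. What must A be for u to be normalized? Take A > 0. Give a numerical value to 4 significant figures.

A ≈ 0.03444

The normalization condition is ∫|u|² 4πρ² dρ = 1 from 0 to ∞.
With ∫₀^∞ ρ^4 e^(−αρ) dρ = 4!/α^5, with u = A·(1 − ρ/(2b))·e^(−ρ/(2b)), the integral evaluates to A²·[8·π·b^3].
So A² = (8·π·b^3)^(−1).
Substituting b = 3.225 gives A² = 0.0011862, so A = 0.034442.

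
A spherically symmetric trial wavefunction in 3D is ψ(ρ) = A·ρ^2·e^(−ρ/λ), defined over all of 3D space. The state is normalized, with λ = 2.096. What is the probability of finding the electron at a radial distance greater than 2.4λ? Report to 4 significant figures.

P ≈ 0.7908

Integrate the radial probability density 4πρ²|ψ|² over ρ > 2.4λ.
A² is fixed by ∫₀^∞ 4πρ²|ψ|² dρ = 1, i.e. A² = (45·π·λ^7/2)^(−1).
In terms of u = ρ/λ (A², 4π and the length scale all cancel between numerator and denominator), P = [∫_{2.4}^{∞} u^6·e^(-2·u) du] / [∫_{0}^{∞} u^6·e^(-2·u) du].
With ∫ u^6·e^(-2·u) du = -(4·u^6 + 12·u^5 + 30·u^4 + 60·u^3 + 90·u^2 + 90·u + 45)·e^(-2·u)/8 + C, the region integral is ≈ 4.44828 and the full one is 45/8.
Taking the ratio yields P = 0.79080.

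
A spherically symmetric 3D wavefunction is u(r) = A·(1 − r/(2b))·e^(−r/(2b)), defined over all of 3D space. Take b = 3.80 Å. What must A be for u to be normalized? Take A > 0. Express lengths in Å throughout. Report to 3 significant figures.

We need A² ∫|f|² 4πr² dr = 1, taking the integral from 0 to ∞.
(Spherical symmetry: dV = 4πr² dr.)
Carrying out the integral gives A² · 8·π·b^3.
Hence A² = 1/[8·π·b^3].
Substituting b = 3.80 gives A² = 0.0007251, so A = 0.02693.

A ≈ 0.0269 Å^(-3/2)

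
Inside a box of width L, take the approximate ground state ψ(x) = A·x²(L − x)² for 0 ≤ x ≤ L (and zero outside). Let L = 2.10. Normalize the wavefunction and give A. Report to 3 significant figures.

Normalization requires ∫|ψ|² dx = 1, integrated from 0 to L.
Expanding the polynomial and integrating term by term, carrying out the integral gives A² · L^9/630.
Hence A² = 1/[L^9/630].
Substituting L = 2.10 gives A² = 0.7932, so A = 0.8906.

A ≈ 0.891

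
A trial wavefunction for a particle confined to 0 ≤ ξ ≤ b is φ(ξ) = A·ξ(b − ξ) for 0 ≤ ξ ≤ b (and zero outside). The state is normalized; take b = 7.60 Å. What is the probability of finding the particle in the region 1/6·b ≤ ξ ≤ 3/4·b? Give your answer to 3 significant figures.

The probability is P = ∫ |φ|² dξ over [1/6·b, 3/4·b].
With A² fixed by ∫|φ|² = 1, i.e. A² = (b^5/30)^(−1), substitute and integrate.
Substituting u = ξ/b, A² and the length scale cancel in the ratio: P = ∫_{1/6}^{3/4} u^2·(1 - u)^2 du / ∫_{0}^{1} u^2·(1 - u)^2 du.
Using ∫ u^2·(1 - u)^2 du = u^3·(6·u^2 - 15·u + 10)/30, the numerator is ≈ 0.028700 and the denominator is 1/30.
The result is P = 0.8610.

P ≈ 0.861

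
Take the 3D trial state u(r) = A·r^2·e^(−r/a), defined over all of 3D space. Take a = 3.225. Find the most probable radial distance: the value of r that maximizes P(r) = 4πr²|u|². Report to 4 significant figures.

r ≈ 9.675

Differentiate P(r) = 4πr²|u|² with respect to r and set to zero.
Solving yields r = 3·a.
With a = 3.225, the most probable radial distance is 9.6750.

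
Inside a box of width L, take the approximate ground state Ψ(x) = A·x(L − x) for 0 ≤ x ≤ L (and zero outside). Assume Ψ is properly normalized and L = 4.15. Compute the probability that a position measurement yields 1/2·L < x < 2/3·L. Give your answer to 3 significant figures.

|Ψ|² is the probability density, so P = ∫_{1/2·L}^{2/3·L} |Ψ|² dx.
The normalization integral ∫|Ψ|²dx over the whole domain equals L^5/30·A², and A² cancels in the ratio.
Let u = x/L; then A² and the length scale cancel, so P = ∫_{1/2}^{2/3} u^2·(1 - u)^2 du ÷ ∫_{0}^{1} u^2·(1 - u)^2 du.
An antiderivative of u^2·(1 - u)^2 is u^3·(6·u^2 - 15·u + 10)/30; evaluating from 1/2 to 2/3 gives 47/4860, while the full integral is 1/30.
Taking the ratio, P = 47/162.

P ≈ 0.290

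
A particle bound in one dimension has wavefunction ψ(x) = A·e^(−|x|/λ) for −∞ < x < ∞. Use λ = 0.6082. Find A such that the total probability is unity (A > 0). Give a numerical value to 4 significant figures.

A ≈ 1.282

Require ∫ |ψ|² dx = 1 over the whole domain.
Recall ∫₀^∞ x^m e^(−x/β) dx = m!·β^(m+1), the integral (without the A² prefactor) comes out to λ.
Plugging in λ = 0.6082 yields A = 1.2823.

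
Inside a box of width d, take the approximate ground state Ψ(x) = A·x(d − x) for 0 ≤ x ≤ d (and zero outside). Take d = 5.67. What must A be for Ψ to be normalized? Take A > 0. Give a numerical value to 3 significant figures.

A ≈ 0.0715

Normalization requires ∫|Ψ|² dx = 1, integrated from 0 to d.
Expanding the polynomial and integrating term by term, ∫|Ψ|² dx = A²·(d^5/30).
Setting this equal to 1 gives A² = 1/(d^5/30).
Plugging in d = 5.67 yields A = 0.07155.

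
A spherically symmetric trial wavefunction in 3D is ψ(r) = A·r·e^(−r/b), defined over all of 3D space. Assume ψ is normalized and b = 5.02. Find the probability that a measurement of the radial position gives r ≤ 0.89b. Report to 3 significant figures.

With dV = 4πr²dr, the probability is ∫|ψ|² dV over r ≤ 0.89b.
The full normalization integral is A²·[3·π·b^5] = 1, fixing A².
Let u = r/b; then A², 4π and the length scale all cancel, so P = ∫_{0}^{0.89} u^4·e^(-2·u) du ÷ ∫_{0}^{∞} u^4·e^(-2·u) du.
With ∫ u^4·e^(-2·u) du = -(u^4/2 + u^3 + 3·u^2/2 + 3·u/2 + 3/4)·e^(-2·u) + C, the region integral is ≈ 0.026234 and the full one is 3/4.
This evaluates to P = 0.03498.

P ≈ 0.0350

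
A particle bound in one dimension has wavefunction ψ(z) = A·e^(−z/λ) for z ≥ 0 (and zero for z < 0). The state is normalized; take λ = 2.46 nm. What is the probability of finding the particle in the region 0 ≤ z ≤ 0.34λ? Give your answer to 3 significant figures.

The probability is P = ∫ |ψ|² dz over [0, 0.34λ].
Since A² = 1/(λ/2), this is the region integral divided by the full normalization integral.
In terms of u = z/λ (A² and the length scale cancel between numerator and denominator), P = [∫_{0}^{0.34} e^(-2·u) du] / [∫_{0}^{∞} e^(-2·u) du].
Using ∫ e^(-2·u) du = -e^(-2·u)/2, the numerator is 1/2 - e^(-17/25)/2 and the denominator is 1/2.
Evaluating gives P = 0.4934.

P ≈ 0.493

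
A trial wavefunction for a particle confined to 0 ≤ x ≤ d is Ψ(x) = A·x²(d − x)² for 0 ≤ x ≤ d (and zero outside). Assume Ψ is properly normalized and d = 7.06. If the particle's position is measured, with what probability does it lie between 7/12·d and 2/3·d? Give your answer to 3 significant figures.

|Ψ|² is the probability density, so P = ∫_{7/12·d}^{2/3·d} |Ψ|² dx.
Since A² = 1/(d^9/630), this is the region integral divided by the full normalization integral.
Substituting u = x/d, A² and the length scale cancel in the ratio: P = ∫_{7/12}^{2/3} u^4·(1 - u)^4 du / ∫_{0}^{1} u^4·(1 - u)^4 du.
An antiderivative of u^4·(1 - u)^4 is u^5·(70·u^4 - 315·u^3 + 540·u^2 - 420·u + 126)/630; evaluating from 7/12 to 2/3 gives ≈ 0.00024997, while the full integral is 1/630.
Taking the ratio, P = 0.1575.

P ≈ 0.157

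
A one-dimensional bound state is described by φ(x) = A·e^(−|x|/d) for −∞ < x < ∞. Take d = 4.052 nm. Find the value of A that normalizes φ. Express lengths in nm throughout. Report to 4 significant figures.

A ≈ 0.4968 nm^(-1/2)

Require ∫ |φ|² dx = 1 over the whole domain.
With φ = A·e^(−|x|/d), the integral evaluates to A²·[d].
So A² = (d)^(−1).
Plugging in d = 4.052 yields A = 0.49678.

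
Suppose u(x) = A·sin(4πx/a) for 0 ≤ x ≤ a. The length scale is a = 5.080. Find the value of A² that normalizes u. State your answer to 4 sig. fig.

A^2 ≈ 0.3937

We need A² ∫|f|² dx = 1, taking the integral from 0 to a.
Using sin²θ = (1 − cos 2θ)/2, the integral (without the A² prefactor) comes out to a/2.
Hence A² = 1/[a/2].
Substituting a = 5.080 gives A² = 0.39370, so A = 0.62746.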